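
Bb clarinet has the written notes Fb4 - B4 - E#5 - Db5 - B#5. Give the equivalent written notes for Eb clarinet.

Cb4 F#4 B#4 Ab4 F##5

First find concert pitch: the Bb clarinet sounds a major second below written, so Fb4 B4 E#5 Db5 B#5 sounds Ebb4 A4 D#5 Cb5 A#5.
Then write for Eb clarinet: it sounds a minor third above written, so the part must be a minor third below concert.
Ebb4 → Cb4
A4 → F#4
D#5 → B#4
Cb5 → Ab4
A#5 → F##5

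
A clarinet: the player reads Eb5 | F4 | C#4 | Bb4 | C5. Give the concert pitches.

C5 D4 A#3 G4 A4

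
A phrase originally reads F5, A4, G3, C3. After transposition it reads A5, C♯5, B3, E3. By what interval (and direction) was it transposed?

From F5 to A5 is 3 letter names — a third of some quality.
F5 to A5 is 4 semitones, which makes it a major third; the second version is higher, so the direction is up.
Checking another pair — C3 → E3 — gives the same interval.

up a major third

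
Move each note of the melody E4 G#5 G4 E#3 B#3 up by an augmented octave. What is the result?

E#5 G##6 G#5 E##4 B##4

E4: an octave up reaches E, and 13 semitones makes it E#5.
An augmented octave up from G#5 gives G##6.
G4 up an augmented octave is G#5.
E#3: an octave up reaches E, and 13 semitones makes it E##4.
An augmented octave up from B#3 gives B##4.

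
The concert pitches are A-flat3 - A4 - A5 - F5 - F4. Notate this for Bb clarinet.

Written C4 sounds as Bb3 on the Bb clarinet, so concert pitches are written a major second up.
Ab3 → Bb3
A4 → B4
A5 → B5
F5 → G5
F4 → G4

Bb3 B4 B5 G5 G4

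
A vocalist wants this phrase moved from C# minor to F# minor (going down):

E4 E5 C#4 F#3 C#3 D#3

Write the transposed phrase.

A3 A4 F#3 B2 F#2 G#2

From C# down to F# is a perfect fifth; apply that to each pitch.
E4 gives A3
E5 gives A4
C#4 gives F#3
F#3 gives B2
C#3 gives F#2
D#3 gives G#2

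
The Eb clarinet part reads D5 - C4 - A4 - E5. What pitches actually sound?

Written C4 on the Eb clarinet sounds as Eb4, a minor third higher; apply that shift to every note.
D5 gives F5
C4 gives Eb4
A4 gives C5
E5 gives G5

F5 Eb4 C5 G5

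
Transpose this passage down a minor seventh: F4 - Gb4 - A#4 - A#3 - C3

G3 Ab3 B#3 B#2 D2

F4 gives G3
Gb4 gives Ab3
A#4 gives B#3
A#3 gives B#2
C3 gives D2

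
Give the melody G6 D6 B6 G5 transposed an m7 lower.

A5 E5 C#6 A4

G6 gives A5
D6 gives E5
B6 gives C#6
G5 gives A4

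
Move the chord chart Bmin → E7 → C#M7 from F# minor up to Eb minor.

Abmin Db7 BbM7

F# minor up to Eb minor is a diminished seventh; each chord root moves by that interval while the quality stays the same.
Bmin: root B up a diminished seventh → Ab, giving Abmin.
E7: root E up a diminished seventh → Db, giving Db7.
C#M7: root C# up a diminished seventh → Bb, giving BbM7.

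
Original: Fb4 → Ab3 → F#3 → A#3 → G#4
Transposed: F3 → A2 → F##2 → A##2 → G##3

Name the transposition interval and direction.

down a diminished octave

From Fb4 to F3 is 8 letter names — an octave of some quality.
F3 to Fb4 is 11 semitones, which makes it a diminished octave; the second version is lower, so the direction is down.
Checking another pair — G#4 → G##3 — gives the same interval.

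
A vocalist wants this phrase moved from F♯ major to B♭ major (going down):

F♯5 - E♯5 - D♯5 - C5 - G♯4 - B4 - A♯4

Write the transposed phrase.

Bb4 A4 G4 Fb4 C4 Eb4 D4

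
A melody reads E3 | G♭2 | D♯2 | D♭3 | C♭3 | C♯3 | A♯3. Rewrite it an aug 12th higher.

E3 becomes B#4
Gb2 becomes D4
D#2 becomes A##3
Db3 becomes A4
Cb3 becomes G4
C#3 becomes G##4
A#3 becomes E##5

B#4 D4 A##3 A4 G4 G##4 E##5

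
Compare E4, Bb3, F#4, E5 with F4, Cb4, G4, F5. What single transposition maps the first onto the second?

up a minor second

From E4 to F4 is 2 letter names — a second of some quality.
E4 to F4 is 1 semitone, which makes it a minor second; the second version is higher, so the direction is up.
Checking another pair — E5 → F5 — gives the same interval.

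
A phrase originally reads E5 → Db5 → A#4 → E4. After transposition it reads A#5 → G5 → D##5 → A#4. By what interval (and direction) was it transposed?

up an augmented fourth

From E5 to A#5 is 4 letter names — a fourth of some quality.
E5 to A#5 is 6 semitones, which makes it an augmented fourth; the second version is higher, so the direction is up.
Checking another pair — E4 → A#4 — gives the same interval.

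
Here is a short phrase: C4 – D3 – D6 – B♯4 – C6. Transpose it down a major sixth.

A major sixth down from C4 gives Eb3.
D3: a sixth down reaches F, and 9 semitones makes it F2.
D6: a sixth down reaches F, and 9 semitones makes it F5.
B#4: a sixth down reaches D, and 9 semitones makes it D#4.
C6: a sixth down reaches E, and 9 semitones makes it Eb5.

Eb3 F2 F5 D#4 Eb5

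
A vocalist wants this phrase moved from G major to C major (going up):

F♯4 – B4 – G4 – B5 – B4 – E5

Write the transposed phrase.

From G up to C is a perfect fourth; apply that to each pitch.
F#4 → B4
B4 → E5
G4 → C5
B5 → E6
B4 → E5
E5 → A5

B4 E5 C5 E6 E5 A5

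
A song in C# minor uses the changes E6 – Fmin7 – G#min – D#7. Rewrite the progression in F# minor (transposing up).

A6 Bbmin7 C#min G#7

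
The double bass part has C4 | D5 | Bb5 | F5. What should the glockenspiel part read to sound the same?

First find concert pitch: the double bass sounds a perfect octave below written, so C4 D5 Bb5 F5 sounds C3 D4 Bb4 F4.
Then write for glockenspiel: it sounds a perfect fifteenth above written, so the part must be a perfect fifteenth below concert.
C3 → C1
D4 → D2
Bb4 → Bb2
F4 → F2

C1 D2 Bb2 F2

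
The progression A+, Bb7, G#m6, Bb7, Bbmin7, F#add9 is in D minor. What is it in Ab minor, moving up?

D minor up to Ab minor is a diminished fifth; each chord root moves by that interval while the quality stays the same.
A+: root A up a diminished fifth → Eb, giving Eb+.
Bb7: root Bb up a diminished fifth → Fb, giving Fb7.
G#m6: root G# up a diminished fifth → D, giving Dm6.
Bb7: root Bb up a diminished fifth → Fb, giving Fb7.
Bbmin7: root Bb up a diminished fifth → Fb, giving Fbmin7.
F#add9: root F# up a diminished fifth → C, giving Cadd9.

Eb+ Fb7 Dm6 Fb7 Fbmin7 Cadd9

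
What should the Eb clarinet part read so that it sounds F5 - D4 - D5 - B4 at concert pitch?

The Eb clarinet sounds a minor third above written, so the written part must be a minor third below concert — transpose each note down.
F5 to D5
D4 to B3
D5 to B4
B4 to G#4

D5 B3 B4 G#4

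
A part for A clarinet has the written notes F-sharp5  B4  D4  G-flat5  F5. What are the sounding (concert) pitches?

D#5 G#4 B3 Eb5 D5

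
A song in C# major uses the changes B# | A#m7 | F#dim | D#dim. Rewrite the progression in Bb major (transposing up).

C# major up to Bb major is a diminished seventh; each chord root moves by that interval while the quality stays the same.
B#: root B# up a diminished seventh → A, giving A.
A#m7: root A# up a diminished seventh → G, giving Gm7.
F#dim: root F# up a diminished seventh → Eb, giving Ebdim.
D#dim: root D# up a diminished seventh → C, giving Cdim.

A Gm7 Ebdim Cdim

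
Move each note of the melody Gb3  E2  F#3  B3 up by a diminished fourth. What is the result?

Gb3 -> Cbb4
E2 -> Ab2
F#3 -> Bb3
B3 -> Eb4

Cbb4 Ab2 Bb3 Eb4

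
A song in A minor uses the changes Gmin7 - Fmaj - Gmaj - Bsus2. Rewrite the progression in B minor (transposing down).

A minor down to B minor is a minor seventh; each chord root moves by that interval while the quality stays the same.
Gmin7: root G down a minor seventh → A, giving Amin7.
Fmaj: root F down a minor seventh → G, giving Gmaj.
Gmaj: root G down a minor seventh → A, giving Amaj.
Bsus2: root B down a minor seventh → C#, giving C#sus2.

Amin7 Gmaj Amaj C#sus2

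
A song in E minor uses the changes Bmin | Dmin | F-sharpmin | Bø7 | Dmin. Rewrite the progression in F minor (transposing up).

Cmin Ebmin Gmin Cø7 Ebmin

E minor up to F minor is a minor second; each chord root moves by that interval while the quality stays the same.
Bmin: root B up a minor second → C, giving Cmin.
Dmin: root D up a minor second → Eb, giving Ebmin.
F-sharpmin: root F-sharp up a minor second → G, giving Gmin.
Bø7: root B up a minor second → C, giving Cø7.
Dmin: root D up a minor second → Eb, giving Ebmin.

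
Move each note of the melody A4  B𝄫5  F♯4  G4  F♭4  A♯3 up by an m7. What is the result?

G5 Abb6 E5 F5 Ebb5 G#4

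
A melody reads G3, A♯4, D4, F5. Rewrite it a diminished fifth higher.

G3 → Db4
A#4 → E5
D4 → Ab4
F5 → Cb6

Db4 E5 Ab4 Cb6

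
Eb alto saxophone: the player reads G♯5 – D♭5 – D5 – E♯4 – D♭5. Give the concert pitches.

Written C4 on the Eb alto saxophone sounds as Eb3, a major sixth lower; apply that shift to every note.
G#5 -> B4
Db5 -> Fb4
D5 -> F4
E#4 -> G#3
Db5 -> Fb4

B4 Fb4 F4 G#3 Fb4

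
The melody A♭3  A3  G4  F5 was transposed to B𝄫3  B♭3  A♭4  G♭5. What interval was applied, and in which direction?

Take the first pair: Ab3 → Bbb3. A to B spans 2 letter names, so the interval is some kind of second.
Ab3 to Bbb3 is 1 semitone, which makes it a minor second; the second version is higher, so the direction is up.
Checking another pair — F5 → Gb5 — gives the same interval.

up a minor second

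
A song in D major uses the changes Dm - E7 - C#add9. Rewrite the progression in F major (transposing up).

Fm G7 Eadd9

D major up to F major is a minor third; each chord root moves by that interval while the quality stays the same.
Dm: root D up a minor third → F, giving Fm.
E7: root E up a minor third → G, giving G7.
C#add9: root C# up a minor third → E, giving Eadd9.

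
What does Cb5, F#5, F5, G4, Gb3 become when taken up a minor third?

Ebb5 A5 Ab5 Bb4 Bbb3

Cb5 to Ebb5
F#5 to A5
F5 to Ab5
G4 to Bb4
Gb3 to Bbb3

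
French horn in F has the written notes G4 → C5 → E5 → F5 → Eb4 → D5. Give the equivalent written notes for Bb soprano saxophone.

First find concert pitch: the French horn in F sounds a perfect fifth below written, so G4 C5 E5 F5 Eb4 D5 sounds C4 F4 A4 Bb4 Ab3 G4.
Then write for Bb soprano saxophone: it sounds a major second below written, so the part must be a major second above concert.
C4 → D4
F4 → G4
A4 → B4
Bb4 → C5
Ab3 → Bb3
G4 → A4

D4 G4 B4 C5 Bb3 A4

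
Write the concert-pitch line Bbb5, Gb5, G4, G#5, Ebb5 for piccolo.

Bbb4 Gb4 G3 G#4 Ebb4

Written C4 sounds as C5 on the piccolo, so concert pitches are written a perfect octave down.
Bbb5 -> Bbb4
Gb5 -> Gb4
G4 -> G3
G#5 -> G#4
Ebb5 -> Ebb4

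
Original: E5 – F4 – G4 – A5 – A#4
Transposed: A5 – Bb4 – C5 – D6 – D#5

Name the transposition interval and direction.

Take the first pair: E5 → A5. E to A spans 4 letter names, so the interval is some kind of fourth.
E5 to A5 is 5 semitones, which makes it a perfect fourth; the second version is higher, so the direction is up.
Checking another pair — A#4 → D#5 — gives the same interval.

up a perfect fourth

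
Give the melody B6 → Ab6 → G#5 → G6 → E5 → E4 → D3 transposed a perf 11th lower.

B6 to F#5
Ab6 to Eb5
G#5 to D#4
G6 to D5
E5 to B3
E4 to B2
D3 to A1

F#5 Eb5 D#4 D5 B3 B2 A1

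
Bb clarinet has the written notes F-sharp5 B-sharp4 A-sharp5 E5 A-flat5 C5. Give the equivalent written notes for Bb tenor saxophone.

First find concert pitch: the Bb clarinet sounds a major second below written, so F-sharp5 B-sharp4 A-sharp5 E5 A-flat5 C5 sounds E5 A#4 G#5 D5 Gb5 Bb4.
Then write for Bb tenor saxophone: it sounds a major ninth below written, so the part must be a major ninth above concert.
E5 → F#6
A#4 → B#5
G#5 → A#6
D5 → E6
Gb5 → Ab6
Bb4 → C6

F#6 B#5 A#6 E6 Ab6 C6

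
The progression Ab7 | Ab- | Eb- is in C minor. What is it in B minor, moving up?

G7 G- D-

C minor up to B minor is a major seventh; each chord root moves by that interval while the quality stays the same.
Ab7: root Ab up a major seventh → G, giving G7.
Ab-: root Ab up a major seventh → G, giving G-.
Eb-: root Eb up a major seventh → D, giving D-.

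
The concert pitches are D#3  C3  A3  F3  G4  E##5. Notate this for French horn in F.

A#3 G3 E4 C4 D5 B##5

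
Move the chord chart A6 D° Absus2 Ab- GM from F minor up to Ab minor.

C6 F° Cbsus2 Cb- BbM

F minor up to Ab minor is a minor third; each chord root moves by that interval while the quality stays the same.
A6: root A up a minor third → C, giving C6.
D°: root D up a minor third → F, giving F°.
Absus2: root Ab up a minor third → Cb, giving Cbsus2.
Ab-: root Ab up a minor third → Cb, giving Cb-.
GM: root G up a minor third → Bb, giving BbM.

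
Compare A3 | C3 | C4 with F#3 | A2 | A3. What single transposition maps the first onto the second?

From A3 to F#3 is 3 letter names — a third of some quality.
F#3 to A3 is 3 semitones, which makes it a minor third; the second version is lower, so the direction is down.
Checking another pair — C4 → A3 — gives the same interval.

down a minor third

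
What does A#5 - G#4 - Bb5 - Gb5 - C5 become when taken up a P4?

D#6 C#5 Eb6 Cb6 F5

A perfect fourth up from A#5 gives D#6.
G#4 up a perfect fourth is C#5.
A perfect fourth up from Bb5 gives Eb6.
A perfect fourth up from Gb5 gives Cb6.
C5: a fourth up reaches F, and 5 semitones makes it F5.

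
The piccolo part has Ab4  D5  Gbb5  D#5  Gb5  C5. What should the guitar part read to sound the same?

Ab6 D7 Gbb7 D#7 Gb7 C7

First find concert pitch: the piccolo sounds a perfect octave above written, so Ab4 D5 Gbb5 D#5 Gb5 C5 sounds Ab5 D6 Gbb6 D#6 Gb6 C6.
Then write for guitar: it sounds a perfect octave below written, so the part must be a perfect octave above concert.
Ab5 → Ab6
D6 → D7
Gbb6 → Gbb7
D#6 → D#7
Gb6 → Gb7
C6 → C7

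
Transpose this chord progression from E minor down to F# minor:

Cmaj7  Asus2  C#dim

Dmaj7 Bsus2 D#dim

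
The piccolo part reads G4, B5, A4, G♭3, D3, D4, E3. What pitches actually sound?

G5 B6 A5 Gb4 D4 D5 E4

The piccolo sounds a perfect octave above written, so transpose each written note up a perfect octave.
G4 becomes G5
B5 becomes B6
A4 becomes A5
Gb3 becomes Gb4
D3 becomes D4
D4 becomes D5
E3 becomes E4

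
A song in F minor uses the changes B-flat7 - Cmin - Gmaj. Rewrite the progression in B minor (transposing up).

E7 F#min C#maj

F minor up to B minor is an augmented fourth; each chord root moves by that interval while the quality stays the same.
B-flat7: root B-flat up an augmented fourth → E, giving E7.
Cmin: root C up an augmented fourth → F#, giving F#min.
Gmaj: root G up an augmented fourth → C#, giving C#maj.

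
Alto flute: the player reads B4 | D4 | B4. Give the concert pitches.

Written C4 on the alto flute sounds as G3, a perfect fourth lower; apply that shift to every note.
B4 gives F#4
D4 gives A3
B4 gives F#4

F#4 A3 F#4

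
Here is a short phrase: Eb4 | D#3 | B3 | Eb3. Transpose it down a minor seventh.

F3 E#2 C#3 F2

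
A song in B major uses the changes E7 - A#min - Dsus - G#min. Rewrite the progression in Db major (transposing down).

B major down to Db major is an augmented sixth; each chord root moves by that interval while the quality stays the same.
E7: root E down an augmented sixth → Gb, giving Gb7.
A#min: root A# down an augmented sixth → C, giving Cmin.
Dsus: root D down an augmented sixth → Fb, giving Fbsus.
G#min: root G# down an augmented sixth → Bb, giving Bbmin.

Gb7 Cmin Fbsus Bbmin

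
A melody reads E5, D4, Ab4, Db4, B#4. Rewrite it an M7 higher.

E5 to D#6
D4 to C#5
Ab4 to G5
Db4 to C5
B#4 to A##5

D#6 C#5 G5 C5 A##5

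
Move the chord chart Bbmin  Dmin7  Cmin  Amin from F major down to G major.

F major down to G major is a minor seventh; each chord root moves by that interval while the quality stays the same.
Bbmin: root Bb down a minor seventh → C, giving Cmin.
Dmin7: root D down a minor seventh → E, giving Emin7.
Cmin: root C down a minor seventh → D, giving Dmin.
Amin: root A down a minor seventh → B, giving Bmin.

Cmin Emin7 Dmin Bmin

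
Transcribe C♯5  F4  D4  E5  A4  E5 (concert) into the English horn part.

G#5 C5 A4 B5 E5 B5

Written C4 sounds as F3 on the English horn, so concert pitches are written a perfect fifth up.
C#5 becomes G#5
F4 becomes C5
D4 becomes A4
E5 becomes B5
A4 becomes E5
E5 becomes B5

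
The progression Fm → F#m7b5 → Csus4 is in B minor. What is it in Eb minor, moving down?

Bbbm Bbm7b5 Fbsus4

B minor down to Eb minor is an augmented fifth; each chord root moves by that interval while the quality stays the same.
Fm: root F down an augmented fifth → Bbb, giving Bbbm.
F#m7b5: root F# down an augmented fifth → Bb, giving Bbm7b5.
Csus4: root C down an augmented fifth → Fb, giving Fbsus4.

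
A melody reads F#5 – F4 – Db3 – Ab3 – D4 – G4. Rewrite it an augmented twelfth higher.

C##7 C#6 A4 E5 A#5 D#6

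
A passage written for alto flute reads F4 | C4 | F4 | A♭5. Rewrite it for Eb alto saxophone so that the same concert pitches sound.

First find concert pitch: the alto flute sounds a perfect fourth below written, so F4 C4 F4 A♭5 sounds C4 G3 C4 Eb5.
Then write for Eb alto saxophone: it sounds a major sixth below written, so the part must be a major sixth above concert.
C4 → A4
G3 → E4
C4 → A4
Eb5 → C6

A4 E4 A4 C6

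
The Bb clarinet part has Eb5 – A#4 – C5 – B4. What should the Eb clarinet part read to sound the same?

First find concert pitch: the Bb clarinet sounds a major second below written, so Eb5 A#4 C5 B4 sounds Db5 G#4 Bb4 A4.
Then write for Eb clarinet: it sounds a minor third above written, so the part must be a minor third below concert.
Db5 → Bb4
G#4 → E#4
Bb4 → G4
A4 → F#4

Bb4 E#4 G4 F#4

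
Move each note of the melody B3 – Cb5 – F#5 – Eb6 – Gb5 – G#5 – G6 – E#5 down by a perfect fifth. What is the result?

E3 Fb4 B4 Ab5 Cb5 C#5 C6 A#4

B3 → E3
Cb5 → Fb4
F#5 → B4
Eb6 → Ab5
Gb5 → Cb5
G#5 → C#5
G6 → C6
E#5 → A#4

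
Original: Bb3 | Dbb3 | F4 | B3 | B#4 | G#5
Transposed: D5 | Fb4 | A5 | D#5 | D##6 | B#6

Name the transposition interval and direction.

up a major tenth

From Bb3 to D5 is 10 letter names — a tenth of some quality.
Bb3 to D5 is 16 semitones, which makes it a major tenth; the second version is higher, so the direction is up.
Checking another pair — G#5 → B#6 — gives the same interval.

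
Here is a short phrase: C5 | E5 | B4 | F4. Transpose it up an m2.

C5 becomes Db5
E5 becomes F5
B4 becomes C5
F4 becomes Gb4

Db5 F5 C5 Gb4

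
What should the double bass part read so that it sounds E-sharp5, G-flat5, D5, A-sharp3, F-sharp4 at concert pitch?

E#6 Gb6 D6 A#4 F#5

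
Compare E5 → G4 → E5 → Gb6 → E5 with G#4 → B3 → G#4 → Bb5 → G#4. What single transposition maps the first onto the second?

Take the first pair: E5 → G#4. E to G spans 6 letter names, so the interval is some kind of sixth.
G#4 to E5 is 8 semitones, which makes it a minor sixth; the second version is lower, so the direction is down.
Checking another pair — E5 → G#4 — gives the same interval.

down a minor sixth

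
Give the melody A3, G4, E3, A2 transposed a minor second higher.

Bb3 Ab4 F3 Bb2

A3 up a minor second is Bb3.
G4: a second up reaches A, and 1 semitone makes it Ab4.
E3 up a minor second is F3.
A minor second up from A2 gives Bb2.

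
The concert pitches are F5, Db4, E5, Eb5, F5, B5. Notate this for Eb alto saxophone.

D6 Bb4 C#6 C6 D6 G#6

The Eb alto saxophone sounds a major sixth below written, so the written part must be a major sixth above concert — transpose each note up.
F5 to D6
Db4 to Bb4
E5 to C#6
Eb5 to C6
F5 to D6
B5 to G#6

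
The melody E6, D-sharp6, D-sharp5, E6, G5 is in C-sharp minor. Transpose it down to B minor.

D6 C#6 C#5 D6 F5

C-sharp minor to B minor down is a major second, so every note moves down by that interval.
E6 -> D6
D#6 -> C#6
D#5 -> C#5
E6 -> D6
G5 -> F5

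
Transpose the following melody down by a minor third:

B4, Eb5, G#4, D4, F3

B4 down a minor third is G#4.
Eb5: a third down reaches C, and 3 semitones makes it C5.
A minor third down from G#4 gives E#4.
D4 down a minor third is B3.
A minor third down from F3 gives D3.

G#4 C5 E#4 B3 D3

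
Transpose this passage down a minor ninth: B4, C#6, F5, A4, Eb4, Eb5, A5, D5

A#3 B#4 E4 G#3 D3 D4 G#4 C#4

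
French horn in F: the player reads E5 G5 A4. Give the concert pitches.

A4 C5 D4

The French horn in F sounds a perfect fifth below written, so transpose each written note down a perfect fifth.
E5 to A4
G5 to C5
A4 to D4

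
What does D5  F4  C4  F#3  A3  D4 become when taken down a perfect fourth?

A4 C4 G3 C#3 E3 A3

D5 gives A4
F4 gives C4
C4 gives G3
F#3 gives C#3
A3 gives E3
D4 gives A3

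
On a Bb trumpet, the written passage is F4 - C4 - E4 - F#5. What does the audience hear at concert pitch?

The Bb trumpet sounds a major second below written, so transpose each written note down a major second.
F4 -> Eb4
C4 -> Bb3
E4 -> D4
F#5 -> E5

Eb4 Bb3 D4 E5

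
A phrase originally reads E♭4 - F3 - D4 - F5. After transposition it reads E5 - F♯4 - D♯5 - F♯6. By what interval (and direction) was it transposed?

up an augmented octave

From Eb4 to E5 is 8 letter names — an octave of some quality.
Eb4 to E5 is 13 semitones, which makes it an augmented octave; the second version is higher, so the direction is up.
Checking another pair — F5 → F#6 — gives the same interval.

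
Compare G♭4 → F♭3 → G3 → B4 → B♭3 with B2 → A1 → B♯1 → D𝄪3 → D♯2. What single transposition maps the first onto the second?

From Gb4 to B2 is 13 letter names — a thirteenth of some quality.
B2 to Gb4 is 19 semitones, which makes it a diminished thirteenth; the second version is lower, so the direction is down.
Checking another pair — Bb3 → D#2 — gives the same interval.

down a diminished thirteenth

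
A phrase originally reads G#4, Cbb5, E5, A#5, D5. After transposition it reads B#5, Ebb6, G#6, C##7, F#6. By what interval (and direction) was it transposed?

Take the first pair: G#4 → B#5. G to B spans 10 letter names, so the interval is some kind of tenth.
G#4 to B#5 is 16 semitones, which makes it a major tenth; the second version is higher, so the direction is up.
Checking another pair — D5 → F#6 — gives the same interval.

up a major tenth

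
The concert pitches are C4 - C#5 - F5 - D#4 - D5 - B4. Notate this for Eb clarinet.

A3 A#4 D5 B#3 B4 G#4

Written C4 sounds as Eb4 on the Eb clarinet, so concert pitches are written a minor third down.
C4 gives A3
C#5 gives A#4
F5 gives D5
D#4 gives B#3
D5 gives B4
B4 gives G#4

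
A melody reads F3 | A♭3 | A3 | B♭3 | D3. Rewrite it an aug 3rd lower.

Dbb3 Fbb3 Fb3 Gbb3 Bbb2

F3: a third down reaches D, and 5 semitones makes it Dbb3.
Ab3: a third down reaches F, and 5 semitones makes it Fbb3.
A3: a third down reaches F, and 5 semitones makes it Fb3.
An augmented third down from Bb3 gives Gbb3.
D3 down an augmented third is Bbb2.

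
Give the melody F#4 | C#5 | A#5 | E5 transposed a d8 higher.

A diminished octave up from F#4 gives F5.
A diminished octave up from C#5 gives C6.
A diminished octave up from A#5 gives A6.
A diminished octave up from E5 gives Eb6.

F5 C6 A6 Eb6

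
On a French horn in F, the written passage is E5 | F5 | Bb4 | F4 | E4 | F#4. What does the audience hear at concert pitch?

The French horn in F sounds a perfect fifth below written, so transpose each written note down a perfect fifth.
E5 to A4
F5 to Bb4
Bb4 to Eb4
F4 to Bb3
E4 to A3
F#4 to B3

A4 Bb4 Eb4 Bb3 A3 B3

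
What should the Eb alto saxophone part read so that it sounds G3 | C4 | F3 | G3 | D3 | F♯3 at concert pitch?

E4 A4 D4 E4 B3 D#4

Written C4 sounds as Eb3 on the Eb alto saxophone, so concert pitches are written a major sixth up.
G3 to E4
C4 to A4
F3 to D4
G3 to E4
D3 to B3
F#3 to D#4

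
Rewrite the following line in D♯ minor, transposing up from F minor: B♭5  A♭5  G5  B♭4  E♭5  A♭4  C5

From F up to D♯ is an augmented sixth; apply that to each pitch.
Bb5 -> G#6
Ab5 -> F#6
G5 -> E#6
Bb4 -> G#5
Eb5 -> C#6
Ab4 -> F#5
C5 -> A#5

G#6 F#6 E#6 G#5 C#6 F#5 A#5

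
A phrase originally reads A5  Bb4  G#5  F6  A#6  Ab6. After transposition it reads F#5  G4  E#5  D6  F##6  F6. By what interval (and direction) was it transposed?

down a minor third

From A5 to F#5 is 3 letter names — a third of some quality.
F#5 to A5 is 3 semitones, which makes it a minor third; the second version is lower, so the direction is down.
Checking another pair — Ab6 → F6 — gives the same interval.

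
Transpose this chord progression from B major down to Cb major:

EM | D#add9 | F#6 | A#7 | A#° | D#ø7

FbM Ebadd9 Gb6 Bb7 Bb° Ebø7

B major down to Cb major is an augmented seventh; each chord root moves by that interval while the quality stays the same.
EM: root E down an augmented seventh → Fb, giving FbM.
D#add9: root D# down an augmented seventh → Eb, giving Ebadd9.
F#6: root F# down an augmented seventh → Gb, giving Gb6.
A#7: root A# down an augmented seventh → Bb, giving Bb7.
A#°: root A# down an augmented seventh → Bb, giving Bb°.
D#ø7: root D# down an augmented seventh → Eb, giving Ebø7.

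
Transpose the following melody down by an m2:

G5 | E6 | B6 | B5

A minor second down from G5 gives F#5.
E6 down a minor second is D#6.
B6: a second down reaches A, and 1 semitone makes it A#6.
A minor second down from B5 gives A#5.

F#5 D#6 A#6 A#5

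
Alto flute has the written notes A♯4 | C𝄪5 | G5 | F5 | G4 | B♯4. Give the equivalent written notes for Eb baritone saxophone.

First find concert pitch: the alto flute sounds a perfect fourth below written, so A♯4 C𝄪5 G5 F5 G4 B♯4 sounds E#4 G##4 D5 C5 D4 F##4.
Then write for Eb baritone saxophone: it sounds a major thirteenth below written, so the part must be a major thirteenth above concert.
E#4 → C##6
G##4 → E##6
D5 → B6
C5 → A6
D4 → B5
F##4 → D##6

C##6 E##6 B6 A6 B5 D##6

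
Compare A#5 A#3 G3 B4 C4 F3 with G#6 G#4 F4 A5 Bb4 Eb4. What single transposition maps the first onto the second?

up a minor seventh

Take the first pair: A#5 → G#6. A to G spans 7 letter names, so the interval is some kind of seventh.
A#5 to G#6 is 10 semitones, which makes it a minor seventh; the second version is higher, so the direction is up.
Checking another pair — F3 → Eb4 — gives the same interval.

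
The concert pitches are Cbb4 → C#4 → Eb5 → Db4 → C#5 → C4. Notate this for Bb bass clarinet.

Dbb5 D#5 F6 Eb5 D#6 D5

Written C4 sounds as Bb2 on the Bb bass clarinet, so concert pitches are written a major ninth up.
Cbb4 to Dbb5
C#4 to D#5
Eb5 to F6
Db4 to Eb5
C#5 to D#6
C4 to D5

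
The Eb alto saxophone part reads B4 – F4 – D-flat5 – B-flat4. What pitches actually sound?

D4 Ab3 Fb4 Db4

Written C4 on the Eb alto saxophone sounds as Eb3, a major sixth lower; apply that shift to every note.
B4 → D4
F4 → Ab3
Db5 → Fb4
Bb4 → Db4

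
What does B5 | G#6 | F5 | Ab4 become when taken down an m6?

D#5 B#5 A4 C4

B5 down a minor sixth is D#5.
G#6 down a minor sixth is B#5.
F5: a sixth down reaches A, and 8 semitones makes it A4.
Ab4 down a minor sixth is C4.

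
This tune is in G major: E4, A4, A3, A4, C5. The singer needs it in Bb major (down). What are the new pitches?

G3 C4 C3 C4 Eb4

G major to Bb major down is a major sixth, so every note moves down by that interval.
E4 → G3
A4 → C4
A3 → C3
A4 → C4
C5 → Eb4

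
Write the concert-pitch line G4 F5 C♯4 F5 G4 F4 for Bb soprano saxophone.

A4 G5 D#4 G5 A4 G4

Written C4 sounds as Bb3 on the Bb soprano saxophone, so concert pitches are written a major second up.
G4 → A4
F5 → G5
C#4 → D#4
F5 → G5
G4 → A4
F4 → G4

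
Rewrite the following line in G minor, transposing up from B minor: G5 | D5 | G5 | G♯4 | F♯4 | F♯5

Eb6 Bb5 Eb6 E5 D5 D6

From B up to G is a minor sixth; apply that to each pitch.
G5 gives Eb6
D5 gives Bb5
G5 gives Eb6
G#4 gives E5
F#4 gives D5
F#5 gives D6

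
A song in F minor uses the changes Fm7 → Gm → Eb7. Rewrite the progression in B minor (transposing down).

F minor down to B minor is a diminished fifth; each chord root moves by that interval while the quality stays the same.
Fm7: root F down a diminished fifth → B, giving Bm7.
Gm: root G down a diminished fifth → C#, giving C#m.
Eb7: root Eb down a diminished fifth → A, giving A7.

Bm7 C#m A7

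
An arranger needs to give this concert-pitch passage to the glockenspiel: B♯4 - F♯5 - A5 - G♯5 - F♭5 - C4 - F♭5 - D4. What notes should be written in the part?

B#2 F#3 A3 G#3 Fb3 C2 Fb3 D2

Written C4 sounds as C6 on the glockenspiel, so concert pitches are written a perfect fifteenth down.
B#4 becomes B#2
F#5 becomes F#3
A5 becomes A3
G#5 becomes G#3
Fb5 becomes Fb3
C4 becomes C2
Fb5 becomes Fb3
D4 becomes D2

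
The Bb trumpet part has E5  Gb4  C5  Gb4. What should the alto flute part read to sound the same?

First find concert pitch: the Bb trumpet sounds a major second below written, so E5 Gb4 C5 Gb4 sounds D5 Fb4 Bb4 Fb4.
Then write for alto flute: it sounds a perfect fourth below written, so the part must be a perfect fourth above concert.
D5 → G5
Fb4 → Bbb4
Bb4 → Eb5
Fb4 → Bbb4

G5 Bbb4 Eb5 Bbb4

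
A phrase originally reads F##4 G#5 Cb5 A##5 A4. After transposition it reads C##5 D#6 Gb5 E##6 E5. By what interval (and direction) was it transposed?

up a perfect fifth

From F##4 to C##5 is 5 letter names — a fifth of some quality.
F##4 to C##5 is 7 semitones, which makes it a perfect fifth; the second version is higher, so the direction is up.
Checking another pair — A4 → E5 — gives the same interval.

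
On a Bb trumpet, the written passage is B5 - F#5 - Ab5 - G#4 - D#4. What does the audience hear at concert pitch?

A5 E5 Gb5 F#4 C#4

Written C4 on the Bb trumpet sounds as Bb3, a major second lower; apply that shift to every note.
B5 becomes A5
F#5 becomes E5
Ab5 becomes Gb5
G#4 becomes F#4
D#4 becomes C#4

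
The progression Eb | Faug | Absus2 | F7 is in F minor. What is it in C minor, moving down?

F minor down to C minor is a perfect fourth; each chord root moves by that interval while the quality stays the same.
Eb: root Eb down a perfect fourth → Bb, giving Bb.
Faug: root F down a perfect fourth → C, giving Caug.
Absus2: root Ab down a perfect fourth → Eb, giving Ebsus2.
F7: root F down a perfect fourth → C, giving C7.

Bb Caug Ebsus2 C7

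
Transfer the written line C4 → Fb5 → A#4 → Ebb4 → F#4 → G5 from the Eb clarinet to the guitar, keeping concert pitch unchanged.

First find concert pitch: the Eb clarinet sounds a minor third above written, so C4 Fb5 A#4 Ebb4 F#4 G5 sounds Eb4 Abb5 C#5 Gbb4 A4 Bb5.
Then write for guitar: it sounds a perfect octave below written, so the part must be a perfect octave above concert.
Eb4 → Eb5
Abb5 → Abb6
C#5 → C#6
Gbb4 → Gbb5
A4 → A5
Bb5 → Bb6

Eb5 Abb6 C#6 Gbb5 A5 Bb6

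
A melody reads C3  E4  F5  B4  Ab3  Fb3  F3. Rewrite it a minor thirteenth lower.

E1 G#2 A3 D#3 C2 Ab1 A1

C3: a thirteenth down reaches E, and 20 semitones makes it E1.
A minor thirteenth down from E4 gives G#2.
F5: a thirteenth down reaches A, and 20 semitones makes it A3.
A minor thirteenth down from B4 gives D#3.
A minor thirteenth down from Ab3 gives C2.
Fb3: a thirteenth down reaches A, and 20 semitones makes it Ab1.
A minor thirteenth down from F3 gives A1.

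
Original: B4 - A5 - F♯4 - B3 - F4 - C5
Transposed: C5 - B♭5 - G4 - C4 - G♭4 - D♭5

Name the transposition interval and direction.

Take the first pair: B4 → C5. B to C spans 2 letter names, so the interval is some kind of second.
B4 to C5 is 1 semitone, which makes it a minor second; the second version is higher, so the direction is up.
Checking another pair — C5 → Db5 — gives the same interval.

up a minor second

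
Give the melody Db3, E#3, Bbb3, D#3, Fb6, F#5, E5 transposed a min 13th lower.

Db3 gives F1
E#3 gives G##1
Bbb3 gives Db2
D#3 gives F##1
Fb6 gives Ab4
F#5 gives A#3
E5 gives G#3

F1 G##1 Db2 F##1 Ab4 A#3 G#3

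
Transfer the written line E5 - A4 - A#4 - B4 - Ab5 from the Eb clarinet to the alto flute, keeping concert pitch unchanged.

C6 F5 F#5 G5 Fb6

First find concert pitch: the Eb clarinet sounds a minor third above written, so E5 A4 A#4 B4 Ab5 sounds G5 C5 C#5 D5 Cb6.
Then write for alto flute: it sounds a perfect fourth below written, so the part must be a perfect fourth above concert.
G5 → C6
C5 → F5
C#5 → F#5
D5 → G5
Cb6 → Fb6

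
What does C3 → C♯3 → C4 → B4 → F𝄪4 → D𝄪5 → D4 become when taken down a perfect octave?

C3: an octave down reaches C, and 12 semitones makes it C2.
A perfect octave down from C#3 gives C#2.
C4 down a perfect octave is C3.
B4: an octave down reaches B, and 12 semitones makes it B3.
A perfect octave down from F##4 gives F##3.
A perfect octave down from D##5 gives D##4.
D4: an octave down reaches D, and 12 semitones makes it D3.

C2 C#2 C3 B3 F##3 D##4 D3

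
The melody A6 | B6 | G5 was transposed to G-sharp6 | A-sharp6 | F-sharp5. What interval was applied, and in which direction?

Take the first pair: A6 → G#6. A to G spans 2 letter names, so the interval is some kind of second.
G#6 to A6 is 1 semitone, which makes it a minor second; the second version is lower, so the direction is down.
Checking another pair — G5 → F#5 — gives the same interval.

down a minor second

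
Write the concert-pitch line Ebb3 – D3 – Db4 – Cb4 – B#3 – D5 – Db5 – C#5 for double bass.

Written C4 sounds as C3 on the double bass, so concert pitches are written a perfect octave up.
Ebb3 -> Ebb4
D3 -> D4
Db4 -> Db5
Cb4 -> Cb5
B#3 -> B#4
D5 -> D6
Db5 -> Db6
C#5 -> C#6

Ebb4 D4 Db5 Cb5 B#4 D6 Db6 C#6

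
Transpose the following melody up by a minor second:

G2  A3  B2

Ab2 Bb3 C3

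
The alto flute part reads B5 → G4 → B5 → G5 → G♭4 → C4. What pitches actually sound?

F#5 D4 F#5 D5 Db4 G3

Written C4 on the alto flute sounds as G3, a perfect fourth lower; apply that shift to every note.
B5 gives F#5
G4 gives D4
B5 gives F#5
G5 gives D5
Gb4 gives Db4
C4 gives G3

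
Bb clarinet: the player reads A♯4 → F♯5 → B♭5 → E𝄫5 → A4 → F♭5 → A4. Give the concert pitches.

G#4 E5 Ab5 Dbb5 G4 Ebb5 G4

Written C4 on the Bb clarinet sounds as Bb3, a major second lower; apply that shift to every note.
A#4 gives G#4
F#5 gives E5
Bb5 gives Ab5
Ebb5 gives Dbb5
A4 gives G4
Fb5 gives Ebb5
A4 gives G4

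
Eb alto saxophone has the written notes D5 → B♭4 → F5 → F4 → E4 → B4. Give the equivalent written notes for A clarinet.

Ab4 Fb4 Cb5 Cb4 Bb3 F4

First find concert pitch: the Eb alto saxophone sounds a major sixth below written, so D5 B♭4 F5 F4 E4 B4 sounds F4 Db4 Ab4 Ab3 G3 D4.
Then write for A clarinet: it sounds a minor third below written, so the part must be a minor third above concert.
F4 → Ab4
Db4 → Fb4
Ab4 → Cb5
Ab3 → Cb4
G3 → Bb3
D4 → F4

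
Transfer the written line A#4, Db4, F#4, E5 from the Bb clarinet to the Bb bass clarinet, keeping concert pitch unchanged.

First find concert pitch: the Bb clarinet sounds a major second below written, so A#4 Db4 F#4 E5 sounds G#4 Cb4 E4 D5.
Then write for Bb bass clarinet: it sounds a major ninth below written, so the part must be a major ninth above concert.
G#4 → A#5
Cb4 → Db5
E4 → F#5
D5 → E6

A#5 Db5 F#5 E6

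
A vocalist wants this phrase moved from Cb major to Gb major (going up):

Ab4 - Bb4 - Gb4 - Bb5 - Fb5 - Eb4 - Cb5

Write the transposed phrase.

Eb5 F5 Db5 F6 Cb6 Bb4 Gb5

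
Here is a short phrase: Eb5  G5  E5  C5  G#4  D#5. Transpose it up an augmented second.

F#5 A#5 F##5 D#5 A##4 E##5

Eb5 up an augmented second is F#5.
G5: a second up reaches A, and 3 semitones makes it A#5.
An augmented second up from E5 gives F##5.
C5: a second up reaches D, and 3 semitones makes it D#5.
An augmented second up from G#4 gives A##4.
D#5: a second up reaches E, and 3 semitones makes it E##5.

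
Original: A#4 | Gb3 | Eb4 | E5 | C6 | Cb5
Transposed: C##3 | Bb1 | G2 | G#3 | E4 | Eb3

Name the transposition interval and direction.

down a minor thirteenth

From A#4 to C##3 is 13 letter names — a thirteenth of some quality.
C##3 to A#4 is 20 semitones, which makes it a minor thirteenth; the second version is lower, so the direction is down.
Checking another pair — Cb5 → Eb3 — gives the same interval.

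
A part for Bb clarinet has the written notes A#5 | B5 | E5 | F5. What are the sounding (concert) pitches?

G#5 A5 D5 Eb5

The Bb clarinet sounds a major second below written, so transpose each written note down a major second.
A#5 → G#5
B5 → A5
E5 → D5
F5 → Eb5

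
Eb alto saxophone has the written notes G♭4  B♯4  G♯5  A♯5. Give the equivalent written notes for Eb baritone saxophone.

First find concert pitch: the Eb alto saxophone sounds a major sixth below written, so G♭4 B♯4 G♯5 A♯5 sounds Bbb3 D#4 B4 C#5.
Then write for Eb baritone saxophone: it sounds a major thirteenth below written, so the part must be a major thirteenth above concert.
Bbb3 → Gb5
D#4 → B#5
B4 → G#6
C#5 → A#6

Gb5 B#5 G#6 A#6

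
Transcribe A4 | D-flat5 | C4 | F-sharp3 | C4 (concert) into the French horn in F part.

E5 Ab5 G4 C#4 G4

Written C4 sounds as F3 on the French horn in F, so concert pitches are written a perfect fifth up.
A4 gives E5
Db5 gives Ab5
C4 gives G4
F#3 gives C#4
C4 gives G4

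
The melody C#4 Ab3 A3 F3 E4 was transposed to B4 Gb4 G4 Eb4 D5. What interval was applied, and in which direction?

up a minor seventh

From C#4 to B4 is 7 letter names — a seventh of some quality.
C#4 to B4 is 10 semitones, which makes it a minor seventh; the second version is higher, so the direction is up.
Checking another pair — E4 → D5 — gives the same interval.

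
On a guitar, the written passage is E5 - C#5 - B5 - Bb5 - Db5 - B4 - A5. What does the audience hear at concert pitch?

Written C4 on the guitar sounds as C3, a perfect octave lower; apply that shift to every note.
E5 gives E4
C#5 gives C#4
B5 gives B4
Bb5 gives Bb4
Db5 gives Db4
B4 gives B3
A5 gives A4

E4 C#4 B4 Bb4 Db4 B3 A4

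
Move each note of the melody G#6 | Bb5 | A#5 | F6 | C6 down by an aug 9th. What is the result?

G#6 to F5
Bb5 to Abb4
A#5 to G4
F6 to Ebb5
C6 to Bbb4

F5 Abb4 G4 Ebb5 Bbb4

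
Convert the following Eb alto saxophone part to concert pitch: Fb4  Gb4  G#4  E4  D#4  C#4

Abb3 Bbb3 B3 G3 F#3 E3

Written C4 on the Eb alto saxophone sounds as Eb3, a major sixth lower; apply that shift to every note.
Fb4 gives Abb3
Gb4 gives Bbb3
G#4 gives B3
E4 gives G3
D#4 gives F#3
C#4 gives E3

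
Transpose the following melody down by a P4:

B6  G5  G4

F#6 D5 D4

B6 down a perfect fourth is F#6.
A perfect fourth down from G5 gives D5.
G4: a fourth down reaches D, and 5 semitones makes it D4.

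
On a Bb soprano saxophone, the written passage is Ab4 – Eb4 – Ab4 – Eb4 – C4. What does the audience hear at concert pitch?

Gb4 Db4 Gb4 Db4 Bb3

Written C4 on the Bb soprano saxophone sounds as Bb3, a major second lower; apply that shift to every note.
Ab4 → Gb4
Eb4 → Db4
Ab4 → Gb4
Eb4 → Db4
C4 → Bb3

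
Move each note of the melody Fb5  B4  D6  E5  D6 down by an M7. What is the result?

A major seventh down from Fb5 gives Gbb4.
B4: a seventh down reaches C, and 11 semitones makes it C4.
D6 down a major seventh is Eb5.
A major seventh down from E5 gives F4.
D6 down a major seventh is Eb5.

Gbb4 C4 Eb5 F4 Eb5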